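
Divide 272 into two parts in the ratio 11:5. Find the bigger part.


Total parts = 11 + 5 = 16
Value per part = 272 / 16 = 17
First share = 11 * 17 = 187
Second share = 5 * 17 = 85
Larger share = 187

187


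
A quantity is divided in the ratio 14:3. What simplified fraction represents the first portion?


Total parts = 14 + 3 = 17
First part fraction = 14/17
Simplify: 14/17 = 14/17

14/17


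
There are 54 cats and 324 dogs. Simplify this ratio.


Find GCD(54, 324)
GCD = 54
Divide both by 54: 54/54 = 1, 324/54 = 6
Simplified ratio = 1:6

1:6


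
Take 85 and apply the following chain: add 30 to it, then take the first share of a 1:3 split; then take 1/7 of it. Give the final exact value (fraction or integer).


Start with 85.
Step 1: Add 30: 85+30=115; split 1:3 first = 115*1/4 = 115/4
Step 2: Take 1/7: 115/4 * 1/7 = 115/28
Final result = 115/28

115/28


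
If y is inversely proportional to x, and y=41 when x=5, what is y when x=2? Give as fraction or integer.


Inverse proportion: y = k/x
Find k: k = 5 * 41 = 205
Compute y at x=2: y = 205/2
y = 205/2

205/2


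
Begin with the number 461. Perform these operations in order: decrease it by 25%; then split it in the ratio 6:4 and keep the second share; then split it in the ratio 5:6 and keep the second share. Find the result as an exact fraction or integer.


Start with 461.
Step 1: Decrease by 25%: 461 * 75/100 = 1383/4
Step 2: Split 6:4, second share = 1383/4 * 4/10 = 1383/10
Step 3: Split 5:6, second share = 1383/10 * 6/11 = 4149/55
Final result = 4149/55

4149/55


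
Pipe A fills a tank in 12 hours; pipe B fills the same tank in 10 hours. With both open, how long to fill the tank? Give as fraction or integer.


Rate of A = 1/12 job per hour
Rate of B = 1/10 job per hour
Combined rate = 1/12 + 1/10
Find common denominator: (10 + 12)/(12*10) = 22/120
Combined rate = 11/60 job per hour
Time together = 1 / (11/60) = 60/11 hours

60/11


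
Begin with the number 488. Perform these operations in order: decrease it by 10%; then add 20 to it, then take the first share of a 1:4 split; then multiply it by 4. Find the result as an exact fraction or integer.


Start with 488.
Step 1: Decrease by 10%: 488 * 90/100 = 2196/5
Step 2: Add 20: 2196/5+20=2296/5; split 1:4 first = 2296/5*1/5 = 2296/25
Step 3: Multiply by 4: 2296/25 * 4 = 9184/25
Final result = 9184/25

9184/25


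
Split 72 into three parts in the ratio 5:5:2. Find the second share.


Ratio = 5:5:2
Total parts = 5 + 5 + 2 = 12
Value per part = 72 / 12 = 6
First share = 5 * 6 = 30
Middle share = 5 * 6 = 30
Third share = 2 * 6 = 12

30


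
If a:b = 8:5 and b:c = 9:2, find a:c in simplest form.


Given a:b = 8:5 and b:c = 9:2
Make b consistent. Multiply first ratio by 9: a:b = 72:45
Multiply second ratio by 5: b:c = 45:10
Now b = 45 in both, so a:b:c = 72:45:10
Therefore a:c = 72:10
Simplify by GCD: a:c = 36:5

36:5


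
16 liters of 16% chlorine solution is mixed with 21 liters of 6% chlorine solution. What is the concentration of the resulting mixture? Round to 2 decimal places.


Solute in mixture 1 = 16% of 16 L = 16*16/100 = 64/25 L
Solute in mixture 2 = 6% of 21 L = 21*6/100 = 63/50 L
Total solute = 64/25 + 63/50 = 191/50 L
Total volume = 16 + 21 = 37 L
Final concentration = 191/50/37 * 100 = 10.32%

10.32


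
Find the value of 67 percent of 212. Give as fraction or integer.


Compute 67% of 212
Convert percentage: 67% = 67/100
Multiply: 212 * 67/100
= 14204/100
= 3551/25

3551/25


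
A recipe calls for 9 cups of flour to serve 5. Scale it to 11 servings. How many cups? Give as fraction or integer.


Original: 9 cups for 5 servings
Target servings = 11
Scaling factor = 11/5
New amount = 9 * 11/5
= 99/5
= 99/5 cups

99/5


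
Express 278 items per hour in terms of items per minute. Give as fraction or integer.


Converting from per hour to per minute
Rate = 278 items per hour
Divide by 60: 278/60
= 139/30 items per minute

139/30


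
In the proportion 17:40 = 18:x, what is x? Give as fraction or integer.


Setting up: 17/40 = 18/x
Cross multiply: 17 * x = 40 * 18
17x = 720
x = 720/17
x = 720/17

720/17


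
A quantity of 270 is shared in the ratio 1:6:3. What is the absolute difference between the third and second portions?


Total parts = 1 + 6 + 3 = 10
Value per part = 270 / 10 = 27
Shares: 1*27=27, 6*27=162, 3*27=81
Third share = 81, second share = 162
Difference = |81 - 162| = 81

81


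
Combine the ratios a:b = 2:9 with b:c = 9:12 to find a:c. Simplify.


Given a:b = 2:9 and b:c = 9:12
Make b consistent. Multiply first ratio by 9: a:b = 18:81
Multiply second ratio by 9: b:c = 81:108
Now b = 81 in both, so a:b:c = 18:81:108
Therefore a:c = 18:108
Simplify by GCD: a:c = 1:6

1:6


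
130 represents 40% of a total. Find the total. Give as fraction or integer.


Given: 130 is 40% of the whole
Set up: 130 = 40/100 * whole
whole = 130 * 100 / 40
whole = 13000 / 40
whole = 325

325


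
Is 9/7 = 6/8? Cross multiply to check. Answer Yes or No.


Cross multiply to check 9/7 = 6/8
Left cross product: 9 * 8 = 72
Right cross product: 7 * 6 = 42
72 != 42
Not equal, so proportions differ => No

No


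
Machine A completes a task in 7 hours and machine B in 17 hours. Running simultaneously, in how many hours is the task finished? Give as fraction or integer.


Rate of A = 1/7 job per hour
Rate of B = 1/17 job per hour
Combined rate = 1/7 + 1/17
Find common denominator: (17 + 7)/(7*17) = 24/119
Combined rate = 24/119 job per hour
Time together = 1 / (24/119) = 119/24 hours

119/24


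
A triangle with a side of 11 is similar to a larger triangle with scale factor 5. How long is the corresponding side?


Similar triangles have proportional sides
Scale factor = 5
Smaller side = 11
Corresponding larger side = 11 * 5
= 55

55


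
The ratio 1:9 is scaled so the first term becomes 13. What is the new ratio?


Original ratio: 1:9
First term target: 13
Scale factor = 13 / 1 = 13
Multiply second term: 9 * 13 = 117
Equivalent ratio = 13:117

13:117


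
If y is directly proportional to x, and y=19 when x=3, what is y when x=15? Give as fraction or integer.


Direct proportion: y = kx
Find k: k = 19/3 = 19/3
Compute y at x=15: y = 19/3 * 15
y = 95

95


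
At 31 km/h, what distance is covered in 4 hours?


Using distance = speed * time
Speed = 31 km/h
Time = 4 hours
Distance = 31 * 4
= 124 km

124


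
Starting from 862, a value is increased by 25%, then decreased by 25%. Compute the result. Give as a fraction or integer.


Start: 862
Step 1: increase by 25% => multiply by 125/100
  862 * 125/100 = 2155/2
Step 2: decrease by 25% => multiply by 75/100
  2155/2 * 75/100 = 6465/8
Final value = 6465/8

6465/8


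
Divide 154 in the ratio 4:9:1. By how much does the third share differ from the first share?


Total parts = 4 + 9 + 1 = 14
Value per part = 154 / 14 = 11
Shares: 4*11=44, 9*11=99, 1*11=11
Third share = 11, first share = 44
Difference = |11 - 44| = 33

33


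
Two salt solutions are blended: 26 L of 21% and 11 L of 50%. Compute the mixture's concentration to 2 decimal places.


Solute in mixture 1 = 21% of 26 L = 26*21/100 = 273/50 L
Solute in mixture 2 = 50% of 11 L = 11*50/100 = 11/2 L
Total solute = 273/50 + 11/2 = 274/25 L
Total volume = 26 + 11 = 37 L
Final concentration = 274/25/37 * 100 = 29.62%

29.62


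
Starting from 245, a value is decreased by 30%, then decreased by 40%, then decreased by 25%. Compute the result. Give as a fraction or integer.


Start: 245
Step 1: decrease by 30% => multiply by 70/100
  245 * 70/100 = 343/2
Step 2: decrease by 40% => multiply by 60/100
  343/2 * 60/100 = 1029/10
Step 3: decrease by 25% => multiply by 75/100
  1029/10 * 75/100 = 3087/40
Final value = 3087/40

3087/40


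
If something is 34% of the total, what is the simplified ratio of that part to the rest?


Part = 34%, Remainder = 66%
Ratio = 34:66
GCD(34, 66) = 2
Simplify: 17:33 = 17:33

17:33


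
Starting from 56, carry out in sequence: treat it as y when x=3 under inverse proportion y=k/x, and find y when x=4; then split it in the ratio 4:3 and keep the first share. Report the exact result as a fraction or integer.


Start with 56.
Step 1: Inverse prop: k = (56)*3; new y = k/4 = 56*3/4 = 42
Step 2: Split 4:3, first share = 42 * 4/7 = 24
Final result = 24

24


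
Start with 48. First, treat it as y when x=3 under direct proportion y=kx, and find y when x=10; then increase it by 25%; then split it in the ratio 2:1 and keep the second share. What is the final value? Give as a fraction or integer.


Start with 48.
Step 1: Direct prop: k = (48)/3; new y = k*10 = 48*10/3 = 160
Step 2: Increase by 25%: 160 * 125/100 = 200
Step 3: Split 2:1, second share = 200 * 1/3 = 200/3
Final result = 200/3

200/3


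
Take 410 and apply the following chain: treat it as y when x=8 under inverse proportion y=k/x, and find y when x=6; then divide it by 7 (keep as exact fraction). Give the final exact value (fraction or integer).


Start with 410.
Step 1: Inverse prop: k = (410)*8; new y = k/6 = 410*8/6 = 1640/3
Step 2: Divide by 7: 1640/3 / 7 = 1640/21
Final result = 1640/21

1640/21


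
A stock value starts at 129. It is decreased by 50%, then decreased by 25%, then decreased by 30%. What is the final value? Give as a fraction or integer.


Start: 129
Step 1: decrease by 50% => multiply by 50/100
  129 * 50/100 = 129/2
Step 2: decrease by 25% => multiply by 75/100
  129/2 * 75/100 = 387/8
Step 3: decrease by 30% => multiply by 70/100
  387/8 * 70/100 = 2709/80
Final value = 2709/80

2709/80


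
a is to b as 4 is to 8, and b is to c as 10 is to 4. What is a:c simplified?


Given a:b = 4:8 and b:c = 10:4
Make b consistent. Multiply first ratio by 10: a:b = 40:80
Multiply second ratio by 8: b:c = 80:32
Now b = 80 in both, so a:b:c = 40:80:32
Therefore a:c = 40:32
Simplify by GCD: a:c = 5:4

5:4


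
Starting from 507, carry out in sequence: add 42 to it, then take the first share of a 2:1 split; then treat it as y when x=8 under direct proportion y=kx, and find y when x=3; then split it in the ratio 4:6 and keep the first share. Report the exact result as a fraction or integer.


Start with 507.
Step 1: Add 42: 507+42=549; split 2:1 first = 549*2/3 = 366
Step 2: Direct prop: k = (366)/8; new y = k*3 = 366*3/8 = 549/4
Step 3: Split 4:6, first share = 549/4 * 4/10 = 549/10
Final result = 549/10

549/10


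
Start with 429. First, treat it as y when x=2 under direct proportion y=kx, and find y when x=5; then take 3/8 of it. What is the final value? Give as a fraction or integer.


Start with 429.
Step 1: Direct prop: k = (429)/2; new y = k*5 = 429*5/2 = 2145/2
Step 2: Take 3/8: 2145/2 * 3/8 = 6435/16
Final result = 6435/16

6435/16


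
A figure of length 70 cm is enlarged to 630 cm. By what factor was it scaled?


Original length = 70 cm
Scaled length = 630 cm
Scale factor = 630 / 70
= 9

9


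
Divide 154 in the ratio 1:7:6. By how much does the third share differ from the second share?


Total parts = 1 + 7 + 6 = 14
Value per part = 154 / 14 = 11
Shares: 1*11=11, 7*11=77, 6*11=66
Third share = 66, second share = 77
Difference = |66 - 77| = 11

11


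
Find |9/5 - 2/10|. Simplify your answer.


Simplify: 9/5 = 9/5 and 2/10 = 1/5
Find common denominator: LCD = 5
Convert: 9/5 and 1/5
Difference = |9 - 1|/5 = 8/5
Simplified = 8/5

8/5


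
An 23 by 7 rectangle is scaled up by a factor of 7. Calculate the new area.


Original dimensions: 23 x 7
Enlargement factor = 7
New width = 23 * 7 = 161
New height = 7 * 7 = 49
New area = 161 * 49 = 7889

7889


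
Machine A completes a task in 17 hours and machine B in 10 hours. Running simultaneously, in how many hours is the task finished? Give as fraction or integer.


Rate of A = 1/17 job per hour
Rate of B = 1/10 job per hour
Combined rate = 1/17 + 1/10
Find common denominator: (10 + 17)/(17*10) = 27/170
Combined rate = 27/170 job per hour
Time together = 1 / (27/170) = 170/27 hours

170/27


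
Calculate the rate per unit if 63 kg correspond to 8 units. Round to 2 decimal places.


Total kg = 63
Number of units = 8
Unit rate = 63 / 8
= 7.88 kg per unit

7.88


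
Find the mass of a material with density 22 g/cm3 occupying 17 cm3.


Using mass = density * volume
Density = 22 g/cm3
Volume = 17 cm3
Mass = 22 * 17
= 374 g

374


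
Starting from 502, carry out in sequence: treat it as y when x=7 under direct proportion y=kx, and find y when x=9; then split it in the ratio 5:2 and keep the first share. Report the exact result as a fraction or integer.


Start with 502.
Step 1: Direct prop: k = (502)/7; new y = k*9 = 502*9/7 = 4518/7
Step 2: Split 5:2, first share = 4518/7 * 5/7 = 22590/49
Final result = 22590/49

22590/49


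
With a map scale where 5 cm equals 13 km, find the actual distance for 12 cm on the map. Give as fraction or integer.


Map scale: 5 cm = 13 km
Measured distance on map = 12 cm
Set up proportion: 12 * 13 / 5
= 156 / 5
= 156/5 km

156/5


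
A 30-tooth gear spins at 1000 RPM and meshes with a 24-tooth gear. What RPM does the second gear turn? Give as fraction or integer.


Gear ratio: teeth_A * RPM_A = teeth_B * RPM_B
30 * 1000 = 24 * RPM_B
30000 = 24 * RPM_B
RPM_B = 30000 / 24
RPM_B = 1250

1250


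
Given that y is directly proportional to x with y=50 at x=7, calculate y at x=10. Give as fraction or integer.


Direct proportion: y = kx
Find k: k = 50/7 = 50/7
Compute y at x=10: y = 50/7 * 10
y = 500/7

500/7


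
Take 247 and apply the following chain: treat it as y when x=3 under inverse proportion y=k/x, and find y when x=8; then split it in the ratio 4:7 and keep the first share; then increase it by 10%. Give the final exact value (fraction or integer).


Start with 247.
Step 1: Inverse prop: k = (247)*3; new y = k/8 = 247*3/8 = 741/8
Step 2: Split 4:7, first share = 741/8 * 4/11 = 741/22
Step 3: Increase by 10%: 741/22 * 110/100 = 741/20
Final result = 741/20

741/20


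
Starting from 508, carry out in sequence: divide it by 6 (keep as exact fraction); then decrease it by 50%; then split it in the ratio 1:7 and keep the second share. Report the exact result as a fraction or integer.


Start with 508.
Step 1: Divide by 6: 508 / 6 = 254/3
Step 2: Decrease by 50%: 254/3 * 50/100 = 127/3
Step 3: Split 1:7, second share = 127/3 * 7/8 = 889/24
Final result = 889/24

889/24


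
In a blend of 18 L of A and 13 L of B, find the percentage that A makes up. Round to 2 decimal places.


Volume of A = 18 L
Volume of B = 13 L
Total volume = 18 + 13 = 31 L
Percentage of A = (18/31) * 100
= 58.06%

58.06


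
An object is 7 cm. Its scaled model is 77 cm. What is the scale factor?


Original length = 7 cm
Scaled length = 77 cm
Scale factor = 77 / 7
= 11

11


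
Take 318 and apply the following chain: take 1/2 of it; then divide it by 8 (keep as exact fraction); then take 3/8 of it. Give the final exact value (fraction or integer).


Start with 318.
Step 1: Take 1/2: 318 * 1/2 = 159
Step 2: Divide by 8: 159 / 8 = 159/8
Step 3: Take 3/8: 159/8 * 3/8 = 477/64
Final result = 477/64

477/64


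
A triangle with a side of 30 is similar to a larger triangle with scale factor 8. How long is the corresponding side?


Similar triangles have proportional sides
Scale factor = 8
Smaller side = 30
Corresponding larger side = 30 * 8
= 240

240


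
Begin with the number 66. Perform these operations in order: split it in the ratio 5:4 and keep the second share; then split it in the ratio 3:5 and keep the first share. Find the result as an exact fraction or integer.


Start with 66.
Step 1: Split 5:4, second share = 66 * 4/9 = 88/3
Step 2: Split 3:5, first share = 88/3 * 3/8 = 11
Final result = 11

11


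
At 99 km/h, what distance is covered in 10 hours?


Using distance = speed * time
Speed = 99 km/h
Time = 10 hours
Distance = 99 * 10
= 990 km

990


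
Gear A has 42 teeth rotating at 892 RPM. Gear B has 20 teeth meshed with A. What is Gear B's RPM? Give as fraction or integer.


Gear ratio: teeth_A * RPM_A = teeth_B * RPM_B
42 * 892 = 20 * RPM_B
37464 = 20 * RPM_B
RPM_B = 37464 / 20
RPM_B = 9366/5

9366/5


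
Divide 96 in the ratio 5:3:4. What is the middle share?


Ratio = 5:3:4
Total parts = 5 + 3 + 4 = 12
Value per part = 96 / 12 = 8
First share = 5 * 8 = 40
Middle share = 3 * 8 = 24
Third share = 4 * 8 = 32

24


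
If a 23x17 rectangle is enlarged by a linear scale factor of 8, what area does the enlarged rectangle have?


Original dimensions: 23 x 17
Enlargement factor = 8
New width = 23 * 8 = 184
New height = 17 * 8 = 136
New area = 184 * 136 = 25024

25024


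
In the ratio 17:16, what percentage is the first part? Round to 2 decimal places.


Total parts = 17 + 16 = 33
First part fraction = 17/33
Percentage = (17/33) * 100
= 0.515152 * 100
= 51.52%

51.52


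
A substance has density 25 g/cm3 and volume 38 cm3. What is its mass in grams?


Using mass = density * volume
Density = 25 g/cm3
Volume = 38 cm3
Mass = 25 * 38
= 950 g

950


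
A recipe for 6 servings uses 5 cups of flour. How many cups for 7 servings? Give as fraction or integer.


Original: 5 cups for 6 servings
Target servings = 7
Scaling factor = 7/6
New amount = 5 * 7/6
= 35/6
= 35/6 cups

35/6


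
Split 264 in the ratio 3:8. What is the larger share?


Total parts = 3 + 8 = 11
Value per part = 264 / 11 = 24
First share = 3 * 24 = 72
Second share = 8 * 24 = 192
Larger share = 192

192


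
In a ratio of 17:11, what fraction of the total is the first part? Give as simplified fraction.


Total parts = 17 + 11 = 28
First part fraction = 17/28
Simplify: 17/28 = 17/28

17/28


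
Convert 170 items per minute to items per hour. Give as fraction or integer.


Converting from per minute to per hour
Rate = 170 items per minute
Multiply by 60: 170 * 60
= 10200 items per hour

10200


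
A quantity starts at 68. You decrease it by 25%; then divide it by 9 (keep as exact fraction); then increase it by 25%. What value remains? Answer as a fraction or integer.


Start with 68.
Step 1: Decrease by 25%: 68 * 75/100 = 51
Step 2: Divide by 9: 51 / 9 = 17/3
Step 3: Increase by 25%: 17/3 * 125/100 = 85/12
Final result = 85/12

85/12


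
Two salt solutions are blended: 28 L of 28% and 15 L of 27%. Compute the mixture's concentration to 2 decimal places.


Solute in mixture 1 = 28% of 28 L = 28*28/100 = 196/25 L
Solute in mixture 2 = 27% of 15 L = 15*27/100 = 81/20 L
Total solute = 196/25 + 81/20 = 1189/100 L
Total volume = 28 + 15 = 43 L
Final concentration = 1189/100/43 * 100 = 27.65%

27.65


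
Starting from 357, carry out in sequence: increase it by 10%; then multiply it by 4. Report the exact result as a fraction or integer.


Start with 357.
Step 1: Increase by 10%: 357 * 110/100 = 3927/10
Step 2: Multiply by 4: 3927/10 * 4 = 7854/5
Final result = 7854/5

7854/5


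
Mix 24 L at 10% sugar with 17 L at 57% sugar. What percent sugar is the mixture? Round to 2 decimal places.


Solute in mixture 1 = 10% of 24 L = 24*10/100 = 12/5 L
Solute in mixture 2 = 57% of 17 L = 17*57/100 = 969/100 L
Total solute = 12/5 + 969/100 = 1209/100 L
Total volume = 24 + 17 = 41 L
Final concentration = 1209/100/41 * 100 = 29.49%

29.49


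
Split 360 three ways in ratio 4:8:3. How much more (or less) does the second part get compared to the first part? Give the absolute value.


Total parts = 4 + 8 + 3 = 15
Value per part = 360 / 15 = 24
Shares: 4*24=96, 8*24=192, 3*24=72
Second share = 192, first share = 96
Difference = |192 - 96| = 96

96


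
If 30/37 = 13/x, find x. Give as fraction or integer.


Setting up: 30/37 = 13/x
Cross multiply: 30 * x = 37 * 13
30x = 481
x = 481/30
x = 481/30

481/30


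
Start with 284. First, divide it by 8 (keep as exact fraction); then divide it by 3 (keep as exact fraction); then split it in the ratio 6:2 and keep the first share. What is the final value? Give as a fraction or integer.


Start with 284.
Step 1: Divide by 8: 284 / 8 = 71/2
Step 2: Divide by 3: 71/2 / 3 = 71/6
Step 3: Split 6:2, first share = 71/6 * 6/8 = 71/8
Final result = 71/8

71/8


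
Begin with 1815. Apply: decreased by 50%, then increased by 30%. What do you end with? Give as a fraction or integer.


Start: 1815
Step 1: decrease by 50% => multiply by 50/100
  1815 * 50/100 = 1815/2
Step 2: increase by 30% => multiply by 130/100
  1815/2 * 130/100 = 4719/4
Final value = 4719/4

4719/4


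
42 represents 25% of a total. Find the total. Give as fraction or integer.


Given: 42 is 25% of the whole
Set up: 42 = 25/100 * whole
whole = 42 * 100 / 25
whole = 4200 / 25
whole = 168

168


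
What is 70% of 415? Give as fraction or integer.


Compute 70% of 415
Convert percentage: 70% = 70/100
Multiply: 415 * 70/100
= 29050/100
= 581/2

581/2


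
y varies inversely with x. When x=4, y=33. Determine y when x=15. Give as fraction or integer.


Inverse proportion: y = k/x
Find k: k = 4 * 33 = 132
Compute y at x=15: y = 132/15
y = 44/5

44/5


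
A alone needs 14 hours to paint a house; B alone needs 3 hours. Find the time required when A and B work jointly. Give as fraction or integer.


Rate of A = 1/14 job per hour
Rate of B = 1/3 job per hour
Combined rate = 1/14 + 1/3
Find common denominator: (3 + 14)/(14*3) = 17/42
Combined rate = 17/42 job per hour
Time together = 1 / (17/42) = 42/17 hours

42/17


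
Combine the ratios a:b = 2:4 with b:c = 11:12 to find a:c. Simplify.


Given a:b = 2:4 and b:c = 11:12
Make b consistent. Multiply first ratio by 11: a:b = 22:44
Multiply second ratio by 4: b:c = 44:48
Now b = 44 in both, so a:b:c = 22:44:48
Therefore a:c = 22:48
Simplify by GCD: a:c = 11:24

11:24


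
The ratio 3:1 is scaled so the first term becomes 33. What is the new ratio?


Original ratio: 3:1
First term target: 33
Scale factor = 33 / 3 = 11
Multiply second term: 1 * 11 = 11
Equivalent ratio = 33:11

33:11


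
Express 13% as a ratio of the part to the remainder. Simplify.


Part = 13%, Remainder = 87%
Ratio = 13:87
GCD(13, 87) = 1
Simplify: 13:87 = 13:87

13:87


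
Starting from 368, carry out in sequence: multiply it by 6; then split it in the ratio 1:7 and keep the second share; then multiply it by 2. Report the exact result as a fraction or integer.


Start with 368.
Step 1: Multiply by 6: 368 * 6 = 2208
Step 2: Split 1:7, second share = 2208 * 7/8 = 1932
Step 3: Multiply by 2: 1932 * 2 = 3864
Final result = 3864

3864


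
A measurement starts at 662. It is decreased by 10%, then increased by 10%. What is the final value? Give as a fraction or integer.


Start: 662
Step 1: decrease by 10% => multiply by 90/100
  662 * 90/100 = 2979/5
Step 2: increase by 10% => multiply by 110/100
  2979/5 * 110/100 = 32769/50
Final value = 32769/50

32769/50


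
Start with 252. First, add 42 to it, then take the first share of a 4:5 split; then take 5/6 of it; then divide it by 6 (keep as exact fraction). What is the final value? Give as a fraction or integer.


Start with 252.
Step 1: Add 42: 252+42=294; split 4:5 first = 294*4/9 = 392/3
Step 2: Take 5/6: 392/3 * 5/6 = 980/9
Step 3: Divide by 6: 980/9 / 6 = 490/27
Final result = 490/27

490/27


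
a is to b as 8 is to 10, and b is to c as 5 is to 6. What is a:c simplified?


Given a:b = 8:10 and b:c = 5:6
Make b consistent. Multiply first ratio by 5: a:b = 40:50
Multiply second ratio by 10: b:c = 50:60
Now b = 50 in both, so a:b:c = 40:50:60
Therefore a:c = 40:60
Simplify by GCD: a:c = 2:3

2:3


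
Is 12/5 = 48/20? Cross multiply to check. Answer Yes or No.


Cross multiply to check 12/5 = 48/20
Left cross product: 12 * 20 = 240
Right cross product: 5 * 48 = 240
240 = 240
Equal, so proportions match => Yes

Yes


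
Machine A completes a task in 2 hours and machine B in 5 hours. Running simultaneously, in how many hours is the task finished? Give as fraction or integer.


Rate of A = 1/2 job per hour
Rate of B = 1/5 job per hour
Combined rate = 1/2 + 1/5
Find common denominator: (5 + 2)/(2*5) = 7/10
Combined rate = 7/10 job per hour
Time together = 1 / (7/10) = 10/7 hours

10/7


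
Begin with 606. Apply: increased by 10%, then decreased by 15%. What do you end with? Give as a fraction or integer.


Start: 606
Step 1: increase by 10% => multiply by 110/100
  606 * 110/100 = 3333/5
Step 2: decrease by 15% => multiply by 85/100
  3333/5 * 85/100 = 56661/100
Final value = 56661/100

56661/100


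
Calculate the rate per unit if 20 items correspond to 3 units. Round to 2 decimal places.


Total items = 20
Number of units = 3
Unit rate = 20 / 3
= 6.67 items per unit

6.67


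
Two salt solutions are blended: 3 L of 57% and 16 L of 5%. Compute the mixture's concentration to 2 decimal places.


Solute in mixture 1 = 57% of 3 L = 3*57/100 = 171/100 L
Solute in mixture 2 = 5% of 16 L = 16*5/100 = 4/5 L
Total solute = 171/100 + 4/5 = 251/100 L
Total volume = 3 + 16 = 19 L
Final concentration = 251/100/19 * 100 = 13.21%

13.21


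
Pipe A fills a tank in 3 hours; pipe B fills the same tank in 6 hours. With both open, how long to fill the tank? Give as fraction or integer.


Rate of A = 1/3 job per hour
Rate of B = 1/6 job per hour
Combined rate = 1/3 + 1/6
Find common denominator: (6 + 3)/(3*6) = 9/18
Combined rate = 1/2 job per hour
Time together = 1 / (1/2) = 2 hours

2


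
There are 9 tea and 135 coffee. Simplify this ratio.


Find GCD(9, 135)
GCD = 9
Divide both by 9: 9/9 = 1, 135/9 = 15
Simplified ratio = 1:15

1:15


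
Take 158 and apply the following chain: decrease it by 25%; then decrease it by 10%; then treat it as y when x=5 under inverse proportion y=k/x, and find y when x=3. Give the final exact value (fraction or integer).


Start with 158.
Step 1: Decrease by 25%: 158 * 75/100 = 237/2
Step 2: Decrease by 10%: 237/2 * 90/100 = 2133/20
Step 3: Inverse prop: k = (2133/20)*5; new y = k/3 = 2133/20*5/3 = 711/4
Final result = 711/4

711/4


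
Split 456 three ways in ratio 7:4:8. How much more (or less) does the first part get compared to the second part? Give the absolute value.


Total parts = 7 + 4 + 8 = 19
Value per part = 456 / 19 = 24
Shares: 7*24=168, 4*24=96, 8*24=192
First share = 168, second share = 96
Difference = |168 - 96| = 72

72


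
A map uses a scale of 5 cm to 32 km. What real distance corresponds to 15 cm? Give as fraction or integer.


Map scale: 5 cm = 32 km
Measured distance on map = 15 cm
Set up proportion: 15 * 32 / 5
= 480 / 5
= 96 km

96


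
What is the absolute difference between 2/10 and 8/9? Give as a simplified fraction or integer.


Simplify: 2/10 = 1/5 and 8/9 = 8/9
Find common denominator: LCD = 45
Convert: 9/45 and 40/45
Difference = |9 - 40|/45 = 31/45
Simplified = 31/45

31/45


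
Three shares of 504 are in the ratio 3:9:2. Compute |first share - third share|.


Total parts = 3 + 9 + 2 = 14
Value per part = 504 / 14 = 36
Shares: 3*36=108, 9*36=324, 2*36=72
First share = 108, third share = 72
Difference = |108 - 72| = 36

36


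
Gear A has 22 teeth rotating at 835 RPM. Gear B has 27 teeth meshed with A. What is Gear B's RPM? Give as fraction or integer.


Gear ratio: teeth_A * RPM_A = teeth_B * RPM_B
22 * 835 = 27 * RPM_B
18370 = 27 * RPM_B
RPM_B = 18370 / 27
RPM_B = 18370/27

18370/27


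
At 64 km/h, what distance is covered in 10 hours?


Using distance = speed * time
Speed = 64 km/h
Time = 10 hours
Distance = 64 * 10
= 640 km

640


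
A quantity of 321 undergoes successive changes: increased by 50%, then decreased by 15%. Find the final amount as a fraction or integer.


Start: 321
Step 1: increase by 50% => multiply by 150/100
  321 * 150/100 = 963/2
Step 2: decrease by 15% => multiply by 85/100
  963/2 * 85/100 = 16371/40
Final value = 16371/40

16371/40


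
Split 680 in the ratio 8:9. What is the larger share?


Total parts = 8 + 9 = 17
Value per part = 680 / 17 = 40
First share = 8 * 40 = 320
Second share = 9 * 40 = 360
Larger share = 360

360


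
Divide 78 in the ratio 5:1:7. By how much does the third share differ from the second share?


Total parts = 5 + 1 + 7 = 13
Value per part = 78 / 13 = 6
Shares: 5*6=30, 1*6=6, 7*6=42
Third share = 42, second share = 6
Difference = |42 - 6| = 36

36


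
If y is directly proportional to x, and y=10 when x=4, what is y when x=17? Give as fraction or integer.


Direct proportion: y = kx
Find k: k = 10/4 = 5/2
Compute y at x=17: y = 5/2 * 17
y = 85/2

85/2


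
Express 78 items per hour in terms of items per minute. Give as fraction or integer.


Converting from per hour to per minute
Rate = 78 items per hour
Divide by 60: 78/60
= 13/10 items per minute

13/10


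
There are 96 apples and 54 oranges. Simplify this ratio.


Find GCD(96, 54)
GCD = 6
Divide both by 6: 96/6 = 16, 54/6 = 9
Simplified ratio = 16:9

16:9


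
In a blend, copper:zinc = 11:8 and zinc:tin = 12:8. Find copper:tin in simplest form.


Given a:b = 11:8 and b:c = 12:8
Make b consistent. Multiply first ratio by 12: a:b = 132:96
Multiply second ratio by 8: b:c = 96:64
Now b = 96 in both, so a:b:c = 132:96:64
Therefore a:c = 132:64
Simplify by GCD: a:c = 33:16

33:16


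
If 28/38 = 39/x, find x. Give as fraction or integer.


Setting up: 28/38 = 39/x
Cross multiply: 28 * x = 38 * 39
28x = 1482
x = 1482/28
x = 741/14

741/14


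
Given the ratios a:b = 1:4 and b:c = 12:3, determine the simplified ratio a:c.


Given a:b = 1:4 and b:c = 12:3
Make b consistent. Multiply first ratio by 12: a:b = 12:48
Multiply second ratio by 4: b:c = 48:12
Now b = 48 in both, so a:b:c = 12:48:12
Therefore a:c = 12:12
Simplify by GCD: a:c = 1:1

1:1


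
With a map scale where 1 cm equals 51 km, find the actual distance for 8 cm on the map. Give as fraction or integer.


Map scale: 1 cm = 51 km
Measured distance on map = 8 cm
Set up proportion: 8 * 51 / 1
= 408 / 1
= 408 km

408


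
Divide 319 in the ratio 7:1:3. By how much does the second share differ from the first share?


Total parts = 7 + 1 + 3 = 11
Value per part = 319 / 11 = 29
Shares: 7*29=203, 1*29=29, 3*29=87
Second share = 29, first share = 203
Difference = |29 - 203| = 174

174


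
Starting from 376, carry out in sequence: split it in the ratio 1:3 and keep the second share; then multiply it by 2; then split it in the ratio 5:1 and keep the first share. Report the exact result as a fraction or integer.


Start with 376.
Step 1: Split 1:3, second share = 376 * 3/4 = 282
Step 2: Multiply by 2: 282 * 2 = 564
Step 3: Split 5:1, first share = 564 * 5/6 = 470
Final result = 470

470


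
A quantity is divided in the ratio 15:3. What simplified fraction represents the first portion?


Total parts = 15 + 3 = 18
First part fraction = 15/18
Simplify: 15/18 = 5/6

5/6


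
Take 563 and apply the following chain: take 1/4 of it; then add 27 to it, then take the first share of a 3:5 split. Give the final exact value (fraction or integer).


Start with 563.
Step 1: Take 1/4: 563 * 1/4 = 563/4
Step 2: Add 27: 563/4+27=671/4; split 3:5 first = 671/4*3/8 = 2013/32
Final result = 2013/32

2013/32


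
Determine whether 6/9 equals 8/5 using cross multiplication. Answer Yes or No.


Cross multiply to check 6/9 = 8/5
Left cross product: 6 * 5 = 30
Right cross product: 9 * 8 = 72
30 != 72
Not equal, so proportions differ => No

No


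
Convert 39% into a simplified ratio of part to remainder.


Part = 39%, Remainder = 61%
Ratio = 39:61
GCD(39, 61) = 1
Simplify: 39:61 = 39:61

39:61


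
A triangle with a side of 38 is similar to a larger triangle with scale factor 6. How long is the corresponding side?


Similar triangles have proportional sides
Scale factor = 6
Smaller side = 38
Corresponding larger side = 38 * 6
= 228

228


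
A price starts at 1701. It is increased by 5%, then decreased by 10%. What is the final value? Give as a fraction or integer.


Start: 1701
Step 1: increase by 5% => multiply by 105/100
  1701 * 105/100 = 35721/20
Step 2: decrease by 10% => multiply by 90/100
  35721/20 * 90/100 = 321489/200
Final value = 321489/200

321489/200


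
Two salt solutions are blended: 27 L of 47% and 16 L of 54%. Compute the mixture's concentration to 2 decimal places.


Solute in mixture 1 = 47% of 27 L = 27*47/100 = 1269/100 L
Solute in mixture 2 = 54% of 16 L = 16*54/100 = 216/25 L
Total solute = 1269/100 + 216/25 = 2133/100 L
Total volume = 27 + 16 = 43 L
Final concentration = 2133/100/43 * 100 = 49.60%

49.60


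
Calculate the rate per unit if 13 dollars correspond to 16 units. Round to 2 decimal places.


Total dollars = 13
Number of units = 16
Unit rate = 13 / 16
= 0.81 dollars per unit

0.81


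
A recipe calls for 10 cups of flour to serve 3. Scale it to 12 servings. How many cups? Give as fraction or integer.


Original: 10 cups for 3 servings
Target servings = 12
Scaling factor = 12/3
New amount = 10 * 12/3
= 120/3
= 40 cups

40


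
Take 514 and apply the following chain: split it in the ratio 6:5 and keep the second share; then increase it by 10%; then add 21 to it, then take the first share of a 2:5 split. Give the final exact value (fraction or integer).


Start with 514.
Step 1: Split 6:5, second share = 514 * 5/11 = 2570/11
Step 2: Increase by 10%: 2570/11 * 110/100 = 257
Step 3: Add 21: 257+21=278; split 2:5 first = 278*2/7 = 556/7
Final result = 556/7

556/7


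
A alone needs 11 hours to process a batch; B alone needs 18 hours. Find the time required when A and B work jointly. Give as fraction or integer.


Rate of A = 1/11 job per hour
Rate of B = 1/18 job per hour
Combined rate = 1/11 + 1/18
Find common denominator: (18 + 11)/(11*18) = 29/198
Combined rate = 29/198 job per hour
Time together = 1 / (29/198) = 198/29 hours

198/29


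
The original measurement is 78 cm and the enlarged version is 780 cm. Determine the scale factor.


Original length = 78 cm
Scaled length = 780 cm
Scale factor = 780 / 78
= 10

10


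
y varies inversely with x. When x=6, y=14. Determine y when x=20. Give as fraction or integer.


Inverse proportion: y = k/x
Find k: k = 6 * 14 = 84
Compute y at x=20: y = 84/20
y = 21/5

21/5


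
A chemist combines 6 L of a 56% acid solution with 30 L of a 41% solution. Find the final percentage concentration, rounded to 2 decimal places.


Solute in mixture 1 = 56% of 6 L = 6*56/100 = 84/25 L
Solute in mixture 2 = 41% of 30 L = 30*41/100 = 123/10 L
Total solute = 84/25 + 123/10 = 783/50 L
Total volume = 6 + 30 = 36 L
Final concentration = 783/50/36 * 100 = 43.50%

43.50


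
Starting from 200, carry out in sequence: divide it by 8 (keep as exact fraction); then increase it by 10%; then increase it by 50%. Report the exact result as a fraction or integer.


Start with 200.
Step 1: Divide by 8: 200 / 8 = 25
Step 2: Increase by 10%: 25 * 110/100 = 55/2
Step 3: Increase by 50%: 55/2 * 150/100 = 165/4
Final result = 165/4

165/4


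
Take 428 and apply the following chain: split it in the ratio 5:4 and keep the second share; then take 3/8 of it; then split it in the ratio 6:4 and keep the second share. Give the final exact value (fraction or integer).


Start with 428.
Step 1: Split 5:4, second share = 428 * 4/9 = 1712/9
Step 2: Take 3/8: 1712/9 * 3/8 = 214/3
Step 3: Split 6:4, second share = 214/3 * 4/10 = 428/15
Final result = 428/15

428/15


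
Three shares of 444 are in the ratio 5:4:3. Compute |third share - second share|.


Total parts = 5 + 4 + 3 = 12
Value per part = 444 / 12 = 37
Shares: 5*37=185, 4*37=148, 3*37=111
Third share = 111, second share = 148
Difference = |111 - 148| = 37

37


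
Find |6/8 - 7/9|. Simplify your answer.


Simplify: 6/8 = 3/4 and 7/9 = 7/9
Find common denominator: LCD = 36
Convert: 27/36 and 28/36
Difference = |27 - 28|/36 = 1/36
Simplified = 1/36

1/36


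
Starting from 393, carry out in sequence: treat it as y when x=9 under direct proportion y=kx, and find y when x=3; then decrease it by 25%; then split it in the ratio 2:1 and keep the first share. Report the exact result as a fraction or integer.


Start with 393.
Step 1: Direct prop: k = (393)/9; new y = k*3 = 393*3/9 = 131
Step 2: Decrease by 25%: 131 * 75/100 = 393/4
Step 3: Split 2:1, first share = 393/4 * 2/3 = 131/2
Final result = 131/2

131/2


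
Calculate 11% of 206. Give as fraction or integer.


Compute 11% of 206
Convert percentage: 11% = 11/100
Multiply: 206 * 11/100
= 2266/100
= 1133/50

1133/50


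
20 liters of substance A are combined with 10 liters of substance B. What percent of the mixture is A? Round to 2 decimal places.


Volume of A = 20 L
Volume of B = 10 L
Total volume = 20 + 10 = 30 L
Percentage of A = (20/30) * 100
= 66.67%

66.67


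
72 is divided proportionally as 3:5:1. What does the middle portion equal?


Ratio = 3:5:1
Total parts = 3 + 5 + 1 = 9
Value per part = 72 / 9 = 8
First share = 3 * 8 = 24
Middle share = 5 * 8 = 40
Third share = 1 * 8 = 8

40


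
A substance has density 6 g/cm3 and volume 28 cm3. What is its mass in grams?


Using mass = density * volume
Density = 6 g/cm3
Volume = 28 cm3
Mass = 6 * 28
= 168 g

168


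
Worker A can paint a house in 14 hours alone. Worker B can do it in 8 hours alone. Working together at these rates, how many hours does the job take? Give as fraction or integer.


Rate of A = 1/14 job per hour
Rate of B = 1/8 job per hour
Combined rate = 1/14 + 1/8
Find common denominator: (8 + 14)/(14*8) = 22/112
Combined rate = 11/56 job per hour
Time together = 1 / (11/56) = 56/11 hours

56/11


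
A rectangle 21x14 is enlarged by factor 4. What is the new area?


Original dimensions: 21 x 14
Enlargement factor = 4
New width = 21 * 4 = 84
New height = 14 * 4 = 56
New area = 84 * 56 = 4704

4704


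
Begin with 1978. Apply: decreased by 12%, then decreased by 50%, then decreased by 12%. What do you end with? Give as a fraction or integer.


Start: 1978
Step 1: decrease by 12% => multiply by 88/100
  1978 * 88/100 = 43516/25
Step 2: decrease by 50% => multiply by 50/100
  43516/25 * 50/100 = 21758/25
Step 3: decrease by 12% => multiply by 88/100
  21758/25 * 88/100 = 478676/625
Final value = 478676/625

478676/625


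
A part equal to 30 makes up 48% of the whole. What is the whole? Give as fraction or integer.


Given: 30 is 48% of the whole
Set up: 30 = 48/100 * whole
whole = 30 * 100 / 48
whole = 3000 / 48
whole = 125/2

125/2


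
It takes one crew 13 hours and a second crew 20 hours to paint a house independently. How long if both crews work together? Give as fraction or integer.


Rate of A = 1/13 job per hour
Rate of B = 1/20 job per hour
Combined rate = 1/13 + 1/20
Find common denominator: (20 + 13)/(13*20) = 33/260
Combined rate = 33/260 job per hour
Time together = 1 / (33/260) = 260/33 hours

260/33


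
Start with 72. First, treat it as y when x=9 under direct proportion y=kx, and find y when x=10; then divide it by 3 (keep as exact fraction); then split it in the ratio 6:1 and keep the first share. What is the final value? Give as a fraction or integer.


Start with 72.
Step 1: Direct prop: k = (72)/9; new y = k*10 = 72*10/9 = 80
Step 2: Divide by 3: 80 / 3 = 80/3
Step 3: Split 6:1, first share = 80/3 * 6/7 = 160/7
Final result = 160/7

160/7


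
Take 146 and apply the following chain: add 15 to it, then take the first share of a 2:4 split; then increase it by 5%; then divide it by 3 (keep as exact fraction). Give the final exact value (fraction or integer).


Start with 146.
Step 1: Add 15: 146+15=161; split 2:4 first = 161*2/6 = 161/3
Step 2: Increase by 5%: 161/3 * 105/100 = 1127/20
Step 3: Divide by 3: 1127/20 / 3 = 1127/60
Final result = 1127/60

1127/60


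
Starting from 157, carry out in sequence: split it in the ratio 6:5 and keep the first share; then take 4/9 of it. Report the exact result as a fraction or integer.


Start with 157.
Step 1: Split 6:5, first share = 157 * 6/11 = 942/11
Step 2: Take 4/9: 942/11 * 4/9 = 1256/33
Final result = 1256/33

1256/33
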